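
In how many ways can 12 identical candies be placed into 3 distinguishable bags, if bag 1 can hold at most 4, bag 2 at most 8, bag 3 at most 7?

30

Without the upper bounds there are C(14,2) = 91 ways to split 12 among 3 bags.
Subtract solutions that violate a single cap (substitute x_i' = x_i − (cap_i+1)): x_1 ≥ 5 gives C(9,2) = 36; x_2 ≥ 9 gives C(5,2) = 10; x_3 ≥ 8 gives C(6,2) = 15. Together 61.
No two caps can be exceeded simultaneously, so the pair terms are all 0.
By inclusion–exclusion the count is 91 − 61 + 0 = 30.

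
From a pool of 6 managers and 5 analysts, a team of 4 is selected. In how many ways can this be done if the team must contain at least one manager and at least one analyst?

Total 4-person selections from all 11: C(11,4) = 330.
Selections missing a whole group: no managers → C(5,4) = 5; no analysts → C(6,4) = 15.
Both groups omitted at once is impossible, so 330 − 20 = 310.

310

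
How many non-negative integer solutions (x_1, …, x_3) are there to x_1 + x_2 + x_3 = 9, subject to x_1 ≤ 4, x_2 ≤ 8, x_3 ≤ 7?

Ignoring the caps, the number of non-negative solutions to x_1+…+x_3 = 9 is C(11,2) = 55.
Subtract solutions that violate a single cap (substitute x_i' = x_i − (cap_i+1)): x_1 ≥ 5 gives C(6,2) = 15; x_2 ≥ 9 gives C(2,2) = 1; x_3 ≥ 8 gives C(3,2) = 3. Together 19.
No two caps can be exceeded simultaneously, so the pair terms are all 0.
By inclusion–exclusion the count is 55 − 19 + 0 = 36.

36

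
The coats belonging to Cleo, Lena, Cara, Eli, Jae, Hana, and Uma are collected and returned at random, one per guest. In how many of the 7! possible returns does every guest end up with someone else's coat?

1854

Let Aᵢ be the assignments in which guest i gets their own coat. We want the size of the complement of A₁∪…∪A_7.
By inclusion–exclusion this is Σ_{j=0}^{7} (−1)^j C(7,j)·(7−j)!.
Computing: 5040 − 5040 + 2520 − 840 + 210 − 42 + 7 − 1 = 1854.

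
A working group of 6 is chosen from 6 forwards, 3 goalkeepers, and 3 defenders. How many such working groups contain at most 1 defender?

Split by how many defenders are chosen (0 through 1).
Sum: C(3,0)·C(9,6) + C(3,1)·C(9,5) = 84 + 378 = 462.

462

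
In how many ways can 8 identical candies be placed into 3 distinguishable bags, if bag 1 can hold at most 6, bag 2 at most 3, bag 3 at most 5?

21

By stars and bars, unrestricted non-negative solutions to x_1+…+x_3 = 8 number C(8+2,2) = 45.
Subtract solutions that violate a single cap (substitute x_i' = x_i − (cap_i+1)): x_1 ≥ 7 gives C(3,2) = 3; x_2 ≥ 4 gives C(6,2) = 15; x_3 ≥ 6 gives C(4,2) = 6. Together 24.
No two caps can be exceeded simultaneously, so the pair terms are all 0.
By inclusion–exclusion the count is 45 − 24 + 0 = 21.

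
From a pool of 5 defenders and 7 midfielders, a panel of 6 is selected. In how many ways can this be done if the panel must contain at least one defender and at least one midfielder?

917

Unrestricted: C(12,6) = 924 ways to pick any 6 of the 12.
Subtract selections that omit an entire group: no defenders → C(7,6) = 7; no midfielders → C(5,6) = 0.
Both groups omitted at once is impossible, so 924 − 7 = 917.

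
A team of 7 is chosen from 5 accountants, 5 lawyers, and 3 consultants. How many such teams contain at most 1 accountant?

148

Split by how many accountants are chosen (0 through 1).
Sum: C(5,0)·C(8,7) + C(5,1)·C(8,6) = 8 + 140 = 148.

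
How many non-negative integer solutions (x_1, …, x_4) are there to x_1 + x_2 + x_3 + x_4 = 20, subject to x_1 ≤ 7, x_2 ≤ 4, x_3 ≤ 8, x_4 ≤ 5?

35

Ignoring the caps, the number of non-negative solutions to x_1+…+x_4 = 20 is C(23,3) = 1771.
Subtract solutions that violate a single cap (substitute x_i' = x_i − (cap_i+1)): x_1 ≥ 8 gives C(15,3) = 455; x_2 ≥ 5 gives C(18,3) = 816; x_3 ≥ 9 gives C(14,3) = 364; x_4 ≥ 6 gives C(17,3) = 680. Together 2315.
Add back pairs where two caps are both exceeded: 120 + 20 + 84 + 84 + 220 + 56 = 584.
Subtract triples: 0 + 4 + 0 + 1 = 5.
By inclusion–exclusion the count is 1771 − 2315 + 584 − 5 = 35.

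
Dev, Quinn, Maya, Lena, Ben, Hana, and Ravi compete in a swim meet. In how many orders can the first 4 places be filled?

There are 7 choices for 1st place, 6 for 2nd, and so on down to 4 for position 4.
That gives 7 × 6 × 5 × 4 = 840.

840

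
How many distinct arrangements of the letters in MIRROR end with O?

20

Fix O in the last position and arrange the remaining 5 letters.
Those 5 letters have R appearing 3 times, giving (5)!/(3!) = 20.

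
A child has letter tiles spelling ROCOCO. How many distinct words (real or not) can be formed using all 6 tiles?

The 6 letters of ROCOCO have repeats: C appearing twice and O appearing 3 times.
Dividing 6! = 720 by 3!·2! = 12 for the repeated letters gives 60.

60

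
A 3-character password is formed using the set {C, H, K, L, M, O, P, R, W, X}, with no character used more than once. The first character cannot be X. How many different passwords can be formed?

The first character has 10−1 = 9 choices (anything except X).
The remaining 2 characters are filled from the other 9 symbols without repetition: 9 × 8 = 72.
Total: 9 × 72 = 648.

648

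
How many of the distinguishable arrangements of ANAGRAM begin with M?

120

Fix M in the first position and arrange the remaining 6 letters.
Those 6 letters have A appearing 3 times, giving (6)!/(3!) = 120.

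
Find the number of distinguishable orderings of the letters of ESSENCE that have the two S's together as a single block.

Treat the 2 copies of S as a single block. The multiset to arrange is then {SS, C, E, E, E, N}, 6 items in all.
That gives (6)!/(3!) = 120 arrangements.

120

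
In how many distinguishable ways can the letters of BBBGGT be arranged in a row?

Letter multiplicities in BBBGGT: B×3, G×2, T×1.
Dividing 6! = 720 by 3!·2! = 12 for the repeated letters gives 60.

60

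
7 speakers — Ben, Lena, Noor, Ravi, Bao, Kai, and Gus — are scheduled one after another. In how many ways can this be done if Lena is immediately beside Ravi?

Treat {Lena, Ravi} as a single unit. There are 6 units to order, and the pair itself can be ordered 2 ways.
So the count is 2·(6)! = 1440.

1440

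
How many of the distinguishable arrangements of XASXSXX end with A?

15

With the last slot taken by A, it remains to arrange the other 6 letters (XSXSXX).
Those 6 letters have S appearing twice and X appearing 4 times, giving (6)!/(4!·2!) = 15.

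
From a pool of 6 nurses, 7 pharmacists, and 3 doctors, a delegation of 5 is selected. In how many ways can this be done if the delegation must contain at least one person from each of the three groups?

2730

With no constraint there are C(16,5) = 4368 possible selections.
Subtract selections that omit an entire group: no nurses → C(10,5) = 252; no pharmacists → C(9,5) = 126; no doctors → C(13,5) = 1287.
Add back selections omitting two groups (i.e. drawn from a single group): C(6,5) + C(7,5) + C(3,5) = 27.
By inclusion–exclusion: 4368 − 1665 + 27 = 2730.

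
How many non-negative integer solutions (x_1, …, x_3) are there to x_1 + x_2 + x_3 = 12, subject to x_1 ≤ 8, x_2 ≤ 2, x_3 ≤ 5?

Without the upper bounds there are C(14,2) = 91 ways to split 12 among 3 variables.
Subtract solutions that violate a single cap (substitute x_i' = x_i − (cap_i+1)): x_1 ≥ 9 gives C(5,2) = 10; x_2 ≥ 3 gives C(11,2) = 55; x_3 ≥ 6 gives C(8,2) = 28. Together 93.
Add back pairs where two caps are both exceeded: 1 + 0 + 10 = 11.
By inclusion–exclusion the count is 91 − 93 + 11 = 9.

9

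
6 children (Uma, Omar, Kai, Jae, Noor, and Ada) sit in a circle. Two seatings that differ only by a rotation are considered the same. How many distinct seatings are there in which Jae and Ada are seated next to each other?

48

Treat {Jae, Ada} as one unit (2 internal orders) and seat the resulting 5 units around the table: (4)! circular arrangements.
So 2 × (4)! = 2 × 24 = 48.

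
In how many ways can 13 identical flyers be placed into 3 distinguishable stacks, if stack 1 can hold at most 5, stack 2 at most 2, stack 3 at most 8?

By stars and bars, unrestricted non-negative solutions to x_1+…+x_3 = 13 number C(13+2,2) = 105.
Subtract solutions that violate a single cap (substitute x_i' = x_i − (cap_i+1)): x_1 ≥ 6 gives C(9,2) = 36; x_2 ≥ 3 gives C(12,2) = 66; x_3 ≥ 9 gives C(6,2) = 15. Together 117.
Add back pairs where two caps are both exceeded: 15 + 0 + 3 = 18.
By inclusion–exclusion the count is 105 − 117 + 18 = 6.

6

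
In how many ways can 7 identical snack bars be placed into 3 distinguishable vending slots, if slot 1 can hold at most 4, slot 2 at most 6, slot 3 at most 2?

Without the upper bounds there are C(9,2) = 36 ways to split 7 among 3 vending slots.
Subtract solutions that violate a single cap (substitute x_i' = x_i − (cap_i+1)): x_1 ≥ 5 gives C(4,2) = 6; x_2 ≥ 7 gives C(2,2) = 1; x_3 ≥ 3 gives C(6,2) = 15. Together 22.
No two caps can be exceeded simultaneously, so the pair terms are all 0.
By inclusion–exclusion the count is 36 − 22 + 0 = 14.

14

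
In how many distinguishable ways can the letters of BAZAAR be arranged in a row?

120

BAZAAR has 6 letters with A appearing 3 times.
The number of distinct arrangements is 6!/(3!) = 720/6 = 120.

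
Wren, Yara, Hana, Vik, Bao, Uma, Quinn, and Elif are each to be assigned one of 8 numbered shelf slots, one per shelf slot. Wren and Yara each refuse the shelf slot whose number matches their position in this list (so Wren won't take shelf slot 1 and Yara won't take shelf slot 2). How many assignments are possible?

Let Aᵢ (for i ∈ {1, 2}) be the placements that put person i in their forbidden shelf slot. Any j of these fix j positions, leaving (8−j)! ways to fill the rest, and there are C(2,j) ways to pick which j.
By inclusion–exclusion, the number of valid placements is Σ_{j=0}^{2} (−1)^j C(2,j)·(8−j)!.
Computing: 40320 − 10080 + 720 = 30960.

30960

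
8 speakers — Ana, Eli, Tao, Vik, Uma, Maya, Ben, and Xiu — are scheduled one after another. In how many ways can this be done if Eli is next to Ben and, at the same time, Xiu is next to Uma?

Treat {Eli,Ben} as one block (2 orders) and {Xiu,Uma} as another (2 orders).
That leaves 6 units to arrange: 2 × 2 × 6! = 4 × 720 = 2880.

2880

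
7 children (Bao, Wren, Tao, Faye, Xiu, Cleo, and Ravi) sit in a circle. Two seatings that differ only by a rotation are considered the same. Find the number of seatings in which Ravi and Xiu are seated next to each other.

240

Glue Ravi and Xiu into a block (2 internal orders). Seating 6 units around a circle gives (5)! arrangements.
So 2 × (5)! = 2 × 120 = 240.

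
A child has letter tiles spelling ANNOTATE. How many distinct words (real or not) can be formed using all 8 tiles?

5040

The 8 letters of ANNOTATE have repeats: A appearing twice, N appearing twice, and T appearing twice.
The number of distinct arrangements is 8!/(2!·2!·2!) = 40320/8 = 5040.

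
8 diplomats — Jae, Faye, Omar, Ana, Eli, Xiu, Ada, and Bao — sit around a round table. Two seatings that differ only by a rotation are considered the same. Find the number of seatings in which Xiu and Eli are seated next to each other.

Treat {Xiu, Eli} as one unit (2 internal orders) and seat the resulting 7 units around the table: (6)! circular arrangements.
So 2 × (6)! = 2 × 720 = 1440.

1440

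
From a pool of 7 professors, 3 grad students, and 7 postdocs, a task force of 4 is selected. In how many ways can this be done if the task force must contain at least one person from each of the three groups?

Unrestricted: C(17,4) = 2380 ways to pick any 4 of the 17.
Selections missing a whole group: no professors → C(10,4) = 210; no grad students → C(14,4) = 1001; no postdocs → C(10,4) = 210.
Add back selections omitting two groups (i.e. drawn from a single group): C(7,4) + C(3,4) + C(7,4) = 70.
By inclusion–exclusion: 2380 − 1421 + 70 = 1029.

1029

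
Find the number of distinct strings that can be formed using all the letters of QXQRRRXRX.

1260

Letter multiplicities in QXQRRRXRX: Q×2, R×4, X×3.
So there are 9! / (4!·3!·2!) = 1260 distinguishable arrangements.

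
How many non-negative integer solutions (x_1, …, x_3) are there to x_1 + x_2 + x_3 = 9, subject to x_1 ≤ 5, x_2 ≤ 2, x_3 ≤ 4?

Without the upper bounds there are C(11,2) = 55 ways to split 9 among 3 variables.
Subtract solutions that violate a single cap (substitute x_i' = x_i − (cap_i+1)): x_1 ≥ 6 gives C(5,2) = 10; x_2 ≥ 3 gives C(8,2) = 28; x_3 ≥ 5 gives C(6,2) = 15. Together 53.
Add back pairs where two caps are both exceeded: 1 + 0 + 3 = 4.
By inclusion–exclusion the count is 55 − 53 + 4 = 6.

6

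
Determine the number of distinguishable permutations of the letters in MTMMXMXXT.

MTMMXMXXT has 9 letters with M appearing 4 times, T appearing twice, and X appearing 3 times.
So there are 9! / (4!·3!·2!) = 1260 distinguishable arrangements.

1260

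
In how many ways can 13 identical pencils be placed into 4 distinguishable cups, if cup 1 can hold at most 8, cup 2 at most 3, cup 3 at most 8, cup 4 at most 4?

142

Without the upper bounds there are C(16,3) = 560 ways to split 13 among 4 cups.
Subtract solutions that violate a single cap (substitute x_i' = x_i − (cap_i+1)): x_1 ≥ 9 gives C(7,3) = 35; x_2 ≥ 4 gives C(12,3) = 220; x_3 ≥ 9 gives C(7,3) = 35; x_4 ≥ 5 gives C(11,3) = 165. Together 455.
Add back pairs where two caps are both exceeded: 1 + 0 + 0 + 1 + 35 + 0 = 37.
By inclusion–exclusion the count is 560 − 455 + 37 = 142.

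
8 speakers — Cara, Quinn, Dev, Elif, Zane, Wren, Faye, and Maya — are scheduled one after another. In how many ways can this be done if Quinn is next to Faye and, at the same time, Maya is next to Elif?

2880

Treat {Quinn,Faye} as one block (2 orders) and {Maya,Elif} as another (2 orders).
That leaves 6 units to arrange: 2 × 2 × 6! = 4 × 720 = 2880.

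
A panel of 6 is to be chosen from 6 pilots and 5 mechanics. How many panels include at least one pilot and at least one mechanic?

Total 6-person selections from all 11: C(11,6) = 462.
Subtract selections that omit an entire group: no pilots → C(5,6) = 0; no mechanics → C(6,6) = 1.
Both groups omitted at once is impossible, so 462 − 1 = 461.

461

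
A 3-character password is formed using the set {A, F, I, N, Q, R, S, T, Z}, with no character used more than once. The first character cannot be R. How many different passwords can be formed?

The first character has 9−1 = 8 choices (anything except R).
The remaining 2 characters are filled from the other 8 symbols without repetition: 8 × 7 = 56.
Total: 8 × 56 = 448.

448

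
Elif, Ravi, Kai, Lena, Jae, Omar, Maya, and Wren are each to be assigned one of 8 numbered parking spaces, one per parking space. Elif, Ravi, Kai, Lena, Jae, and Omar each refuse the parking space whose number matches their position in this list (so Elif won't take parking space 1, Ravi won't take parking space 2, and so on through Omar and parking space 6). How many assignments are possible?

Let Aᵢ (for 1 ≤ i ≤ 6) be the placements that put person i in their forbidden parking space. Any j of these fix j positions, leaving (8−j)! ways to fill the rest, and there are C(6,j) ways to pick which j.
By inclusion–exclusion, the number of valid placements is Σ_{j=0}^{6} (−1)^j C(6,j)·(8−j)!.
Computing: 40320 − 30240 + 10800 − 2400 + 360 − 36 + 2 = 18806.

18806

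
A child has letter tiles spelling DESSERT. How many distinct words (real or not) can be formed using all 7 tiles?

1260

DESSERT has 7 letters with E appearing twice and S appearing twice.
So there are 7! / (2!·2!) = 1260 distinguishable arrangements.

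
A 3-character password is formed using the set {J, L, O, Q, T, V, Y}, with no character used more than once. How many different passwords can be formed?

210

Choose and order 3 of the 7 symbols: the first character has 7 options, the next 6, then 5.
That product is 7 × 6 × 5 = 210.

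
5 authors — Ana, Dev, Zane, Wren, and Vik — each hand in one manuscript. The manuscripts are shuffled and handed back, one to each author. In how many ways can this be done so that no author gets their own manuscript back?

44

Count assignments avoiding every fixed point. For any j of the 5 authors fixed to their own manuscript, the other 5−j can be arranged in (5−j)! ways.
By inclusion–exclusion this is Σ_{j=0}^{5} (−1)^j C(5,j)·(5−j)!.
Computing: 120 − 120 + 60 − 20 + 5 − 1 = 44.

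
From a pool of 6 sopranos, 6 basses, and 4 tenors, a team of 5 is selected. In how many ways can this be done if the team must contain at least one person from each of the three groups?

Total 5-person selections from all 16: C(16,5) = 4368.
Subtract selections that omit an entire group: no sopranos → C(10,5) = 252; no basses → C(10,5) = 252; no tenors → C(12,5) = 792.
Add back selections omitting two groups (i.e. drawn from a single group): C(6,5) + C(6,5) + C(4,5) = 12.
By inclusion–exclusion: 4368 − 1296 + 12 = 3084.

3084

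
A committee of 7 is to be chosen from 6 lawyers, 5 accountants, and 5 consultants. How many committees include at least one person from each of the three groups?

With no constraint there are C(16,7) = 11440 possible selections.
Subtract selections that omit an entire group: no lawyers → C(10,7) = 120; no accountants → C(11,7) = 330; no consultants → C(11,7) = 330.
Add back selections omitting two groups (i.e. drawn from a single group): C(6,7) + C(5,7) + C(5,7) = 0.
By inclusion–exclusion: 11440 − 780 + 0 = 10660.

10660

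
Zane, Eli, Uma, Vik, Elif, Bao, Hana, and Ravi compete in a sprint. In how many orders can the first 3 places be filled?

This is an ordered selection of 3 from 8: P(8,3).
That gives 8 × 7 × 6 = 336.

336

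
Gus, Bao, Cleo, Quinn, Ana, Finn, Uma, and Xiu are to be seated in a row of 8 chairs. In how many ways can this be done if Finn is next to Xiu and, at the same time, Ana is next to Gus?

Treat {Finn,Xiu} as one block (2 orders) and {Ana,Gus} as another (2 orders).
That leaves 6 units to arrange: 2 × 2 × 6! = 4 × 720 = 2880.

2880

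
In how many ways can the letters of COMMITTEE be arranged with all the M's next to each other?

10080

Treat the 2 copies of M as a single block. The multiset to arrange is then {MM, C, E, E, I, O, T, T}, 8 items in all.
That gives (8)!/(2!·2!) = 10080 arrangements.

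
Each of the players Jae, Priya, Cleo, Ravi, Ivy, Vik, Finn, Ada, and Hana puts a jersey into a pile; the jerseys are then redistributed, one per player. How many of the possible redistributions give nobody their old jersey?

133496

Count assignments avoiding every fixed point. For any j of the 9 players fixed to their old jersey, the other 9−j can be arranged in (9−j)! ways.
By inclusion–exclusion this is Σ_{j=0}^{9} (−1)^j C(9,j)·(9−j)!.
Computing: 362880 − 362880 + 181440 − 60480 + 15120 − 3024 + 504 − 72 + 9 − 1 = 133496.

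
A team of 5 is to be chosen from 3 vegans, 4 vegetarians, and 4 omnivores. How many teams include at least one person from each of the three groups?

364

With no constraint there are C(11,5) = 462 possible selections.
Subtract selections that omit an entire group: no vegans → C(8,5) = 56; no vegetarians → C(7,5) = 21; no omnivores → C(7,5) = 21.
Add back selections omitting two groups (i.e. drawn from a single group): C(3,5) + C(4,5) + C(4,5) = 0.
By inclusion–exclusion: 462 − 98 + 0 = 364.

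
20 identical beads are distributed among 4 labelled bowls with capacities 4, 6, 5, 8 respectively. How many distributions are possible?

Without the upper bounds there are C(23,3) = 1771 ways to split 20 among 4 bowls.
Subtract solutions that violate a single cap (substitute x_i' = x_i − (cap_i+1)): x_1 ≥ 5 gives C(18,3) = 816; x_2 ≥ 7 gives C(16,3) = 560; x_3 ≥ 6 gives C(17,3) = 680; x_4 ≥ 9 gives C(14,3) = 364. Together 2420.
Add back pairs where two caps are both exceeded: 165 + 220 + 84 + 120 + 35 + 56 = 680.
Subtract triples: 10 + 0 + 1 + 0 = 11.
By inclusion–exclusion the count is 1771 − 2420 + 680 − 11 = 20.

20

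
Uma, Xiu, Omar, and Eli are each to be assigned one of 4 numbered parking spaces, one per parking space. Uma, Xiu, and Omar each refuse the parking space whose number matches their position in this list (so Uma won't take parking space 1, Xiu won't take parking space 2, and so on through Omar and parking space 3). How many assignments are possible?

11

Let Aᵢ (for i ∈ {1, 2, 3}) be the placements that put person i in their forbidden parking space. Any j of these fix j positions, leaving (4−j)! ways to fill the rest, and there are C(3,j) ways to pick which j.
By inclusion–exclusion, the number of valid placements is Σ_{j=0}^{3} (−1)^j C(3,j)·(4−j)!.
Computing: 24 − 18 + 6 − 1 = 11.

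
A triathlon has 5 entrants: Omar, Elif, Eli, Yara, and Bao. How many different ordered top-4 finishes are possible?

120

There are 5 choices for 1st place, 4 for 2nd, and so on down to 2 for position 4.
That gives 5 × 4 × 3 × 2 = 120.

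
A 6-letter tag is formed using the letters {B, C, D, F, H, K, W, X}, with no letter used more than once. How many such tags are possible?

20160

Choose and order 6 of the 8 symbols: the first letter has 8 options, the next 7, and so on down to 3.
8 × 7 × 6 × 5 × 4 × 3 = 20160.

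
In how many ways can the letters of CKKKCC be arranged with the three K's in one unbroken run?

Treat the 3 copies of K as a single block. The multiset to arrange is then {KKK, C, C, C}, 4 items in all.
That gives (4)!/(3!) = 4 arrangements.

4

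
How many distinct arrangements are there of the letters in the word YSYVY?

YSYVY has 5 letters with Y appearing 3 times.
So there are 5! / (3!) = 20 distinguishable arrangements.

20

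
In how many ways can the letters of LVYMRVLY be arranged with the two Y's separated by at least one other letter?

There are 8!/(2!·2!·2!) = 5040 arrangements of LVYMRVLY in total.
If the two Y's are adjacent, glue them into one block, leaving 7 items to arrange: (7)!/(2!·2!) = 1260 ways.
Hence 5040 − 1260 = 3780.

3780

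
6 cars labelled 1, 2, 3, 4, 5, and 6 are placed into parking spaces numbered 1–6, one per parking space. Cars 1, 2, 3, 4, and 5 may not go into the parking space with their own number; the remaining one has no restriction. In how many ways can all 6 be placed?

309

Let Aᵢ (for 1 ≤ i ≤ 5) be the placements that put car i in its forbidden parking space. Any j of these fix j positions, leaving (6−j)! ways to fill the rest, and there are C(5,j) ways to pick which j.
By inclusion–exclusion, the number of valid placements is Σ_{j=0}^{5} (−1)^j C(5,j)·(6−j)!.
Computing: 720 − 600 + 240 − 60 + 10 − 1 = 309.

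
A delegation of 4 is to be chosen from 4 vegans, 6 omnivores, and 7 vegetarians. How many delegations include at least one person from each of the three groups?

Total 4-person selections from all 17: C(17,4) = 2380.
Subtract selections that omit an entire group: no vegans → C(13,4) = 715; no omnivores → C(11,4) = 330; no vegetarians → C(10,4) = 210.
Add back selections omitting two groups (i.e. drawn from a single group): C(4,4) + C(6,4) + C(7,4) = 51.
By inclusion–exclusion: 2380 − 1255 + 51 = 1176.

1176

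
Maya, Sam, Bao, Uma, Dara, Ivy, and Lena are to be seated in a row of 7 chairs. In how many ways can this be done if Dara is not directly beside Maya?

3600

There are 7! = 5040 arrangements in all. If Dara and Maya are adjacent, merging them into one block gives 2·(6)! = 1440 arrangements.
Complementary counting: 5040 − 1440 = 3600.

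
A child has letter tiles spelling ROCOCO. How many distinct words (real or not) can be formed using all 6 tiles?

ROCOCO has 6 letters with C appearing twice and O appearing 3 times.
Dividing 6! = 720 by 3!·2! = 12 for the repeated letters gives 60.

60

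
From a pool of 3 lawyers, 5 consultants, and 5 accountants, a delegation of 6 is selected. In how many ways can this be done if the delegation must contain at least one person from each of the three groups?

1450

Total 6-person selections from all 13: C(13,6) = 1716.
Selections missing a whole group: no lawyers → C(10,6) = 210; no consultants → C(8,6) = 28; no accountants → C(8,6) = 28.
Add back selections omitting two groups (i.e. drawn from a single group): C(3,6) + C(5,6) + C(5,6) = 0.
By inclusion–exclusion: 1716 − 266 + 0 = 1450.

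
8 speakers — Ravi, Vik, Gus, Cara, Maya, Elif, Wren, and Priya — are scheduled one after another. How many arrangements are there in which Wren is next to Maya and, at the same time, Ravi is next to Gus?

2880

Treat {Wren,Maya} as one block (2 orders) and {Ravi,Gus} as another (2 orders).
That leaves 6 units to arrange: 2 × 2 × 6! = 4 × 720 = 2880.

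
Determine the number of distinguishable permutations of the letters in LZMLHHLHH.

The 9 letters of LZMLHHLHH have repeats: H appearing 4 times and L appearing 3 times.
The number of distinct arrangements is 9!/(4!·3!) = 362880/144 = 2520.

2520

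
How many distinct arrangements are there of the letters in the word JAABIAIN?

3360

JAABIAIN has 8 letters with A appearing 3 times and I appearing twice.
Dividing 8! = 40320 by 3!·2! = 12 for the repeated letters gives 3360.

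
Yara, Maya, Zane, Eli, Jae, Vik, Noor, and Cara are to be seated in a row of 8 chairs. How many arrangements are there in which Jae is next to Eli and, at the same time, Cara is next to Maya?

2880

Treat {Jae,Eli} as one block (2 orders) and {Cara,Maya} as another (2 orders).
That leaves 6 units to arrange: 2 × 2 × 6! = 4 × 720 = 2880.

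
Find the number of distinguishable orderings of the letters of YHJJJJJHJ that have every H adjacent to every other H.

56

Treat the 2 copies of H as a single block. The multiset to arrange is then {HH, J, J, J, J, J, J, Y}, 8 items in all.
That gives (8)!/(6!) = 56 arrangements.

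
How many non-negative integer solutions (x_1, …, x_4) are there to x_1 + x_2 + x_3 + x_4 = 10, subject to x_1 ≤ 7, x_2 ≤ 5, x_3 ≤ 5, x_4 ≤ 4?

150

Without the upper bounds there are C(13,3) = 286 ways to split 10 among 4 variables.
Subtract solutions that violate a single cap (substitute x_i' = x_i − (cap_i+1)): x_1 ≥ 8 gives C(5,3) = 10; x_2 ≥ 6 gives C(7,3) = 35; x_3 ≥ 6 gives C(7,3) = 35; x_4 ≥ 5 gives C(8,3) = 56. Together 136.
No two caps can be exceeded simultaneously, so the pair terms are all 0.
By inclusion–exclusion the count is 286 − 136 + 0 = 150.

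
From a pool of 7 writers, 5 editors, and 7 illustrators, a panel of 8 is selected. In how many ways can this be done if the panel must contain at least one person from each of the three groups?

Total 8-person selections from all 19: C(19,8) = 75582.
Subtract selections that omit an entire group: no writers → C(12,8) = 495; no editors → C(14,8) = 3003; no illustrators → C(12,8) = 495.
Add back selections omitting two groups (i.e. drawn from a single group): C(7,8) + C(5,8) + C(7,8) = 0.
By inclusion–exclusion: 75582 − 3993 + 0 = 71589.

71589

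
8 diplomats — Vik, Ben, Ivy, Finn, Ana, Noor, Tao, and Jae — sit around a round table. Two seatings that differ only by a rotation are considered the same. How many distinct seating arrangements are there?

5040

Seat Vik anywhere (absorbing the rotational symmetry), then permute the other 7: (7)! = 5040.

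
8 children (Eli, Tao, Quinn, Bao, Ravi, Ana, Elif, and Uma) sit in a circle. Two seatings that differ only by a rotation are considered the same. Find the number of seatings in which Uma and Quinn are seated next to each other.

1440

Glue Uma and Quinn into a block (2 internal orders). Seating 7 units around a circle gives (6)! arrangements.
So 2 × (6)! = 2 × 720 = 1440.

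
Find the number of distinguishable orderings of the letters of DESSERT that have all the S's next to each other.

Treat the 2 copies of S as a single block. The multiset to arrange is then {SS, D, E, E, R, T}, 6 items in all.
That gives (6)!/(2!) = 360 arrangements.

360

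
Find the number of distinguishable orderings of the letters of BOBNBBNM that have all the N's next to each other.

Treat the 2 copies of N as a single block. The multiset to arrange is then {NN, B, B, B, B, M, O}, 7 items in all.
That gives (7)!/(4!) = 210 arrangements.

210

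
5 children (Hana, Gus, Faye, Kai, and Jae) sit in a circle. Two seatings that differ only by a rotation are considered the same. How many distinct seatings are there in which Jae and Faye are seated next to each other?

Glue Jae and Faye into a block (2 internal orders). Seating 4 units around a circle gives (3)! arrangements.
So 2 × (3)! = 2 × 6 = 12.

12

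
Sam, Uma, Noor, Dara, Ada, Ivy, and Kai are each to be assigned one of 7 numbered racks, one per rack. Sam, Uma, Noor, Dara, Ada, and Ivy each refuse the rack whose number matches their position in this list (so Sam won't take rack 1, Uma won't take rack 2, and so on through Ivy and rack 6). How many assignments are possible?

Let Aᵢ (for 1 ≤ i ≤ 6) be the placements that put person i in their forbidden rack. Any j of these fix j positions, leaving (7−j)! ways to fill the rest, and there are C(6,j) ways to pick which j.
By inclusion–exclusion, the number of valid placements is Σ_{j=0}^{6} (−1)^j C(6,j)·(7−j)!.
Computing: 5040 − 4320 + 1800 − 480 + 90 − 12 + 1 = 2119.

2119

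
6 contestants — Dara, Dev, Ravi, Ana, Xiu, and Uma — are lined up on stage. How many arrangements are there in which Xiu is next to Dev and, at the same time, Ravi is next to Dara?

Treat {Xiu,Dev} as one block (2 orders) and {Ravi,Dara} as another (2 orders).
That leaves 4 units to arrange: 2 × 2 × 4! = 4 × 24 = 96.

96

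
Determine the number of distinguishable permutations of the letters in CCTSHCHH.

Letter multiplicities in CCTSHCHH: C×3, H×3, S×1, T×1.
The number of distinct arrangements is 8!/(3!·3!) = 40320/36 = 1120.

1120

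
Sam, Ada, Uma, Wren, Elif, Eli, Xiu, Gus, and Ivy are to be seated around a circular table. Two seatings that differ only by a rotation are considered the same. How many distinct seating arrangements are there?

40320

Seat Sam anywhere (absorbing the rotational symmetry), then permute the other 8: (8)! = 40320.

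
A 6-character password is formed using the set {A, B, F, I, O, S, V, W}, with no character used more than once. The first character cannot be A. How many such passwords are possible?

The first character has 8−1 = 7 choices (anything except A).
The remaining 5 characters are filled from the other 7 symbols without repetition: 7 × 6 × 5 × 4 × 3 = 2520.
Total: 7 × 2520 = 17640.

17640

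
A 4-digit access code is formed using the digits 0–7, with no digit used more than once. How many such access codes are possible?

Choose and order 4 of the 8 symbols: the first digit has 8 options, the next 7, then 6, 5.
8 × 7 × 6 × 5 = 1680.

1680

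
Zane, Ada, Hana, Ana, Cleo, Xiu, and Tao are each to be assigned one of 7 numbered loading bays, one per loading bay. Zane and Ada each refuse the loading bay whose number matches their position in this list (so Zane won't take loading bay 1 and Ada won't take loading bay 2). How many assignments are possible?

Let Aᵢ (for i ∈ {1, 2}) be the placements that put person i in their forbidden loading bay. Any j of these fix j positions, leaving (7−j)! ways to fill the rest, and there are C(2,j) ways to pick which j.
By inclusion–exclusion, the number of valid placements is Σ_{j=0}^{2} (−1)^j C(2,j)·(7−j)!.
Computing: 5040 − 1440 + 120 = 3720.

3720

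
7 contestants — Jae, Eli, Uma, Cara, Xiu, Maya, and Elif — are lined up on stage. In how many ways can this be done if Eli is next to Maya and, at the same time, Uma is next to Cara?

480

Treat {Eli,Maya} as one block (2 orders) and {Uma,Cara} as another (2 orders).
That leaves 5 units to arrange: 2 × 2 × 5! = 4 × 120 = 480.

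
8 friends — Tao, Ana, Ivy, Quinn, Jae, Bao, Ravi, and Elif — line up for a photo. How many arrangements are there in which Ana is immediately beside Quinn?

10080

Place the 6 others and the Ana-Quinn pair as 7 objects in a line; the pair has 2 internal arrangements.
So the count is 2·(7)! = 10080.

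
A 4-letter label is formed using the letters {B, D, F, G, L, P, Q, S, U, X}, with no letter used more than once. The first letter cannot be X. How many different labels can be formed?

The first letter has 10−1 = 9 choices (anything except X).
The remaining 3 letters are filled from the other 9 symbols without repetition: 9 × 8 × 7 = 504.
Total: 9 × 504 = 4536.

4536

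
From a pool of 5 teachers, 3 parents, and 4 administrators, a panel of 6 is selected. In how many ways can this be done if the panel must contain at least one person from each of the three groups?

805

Unrestricted: C(12,6) = 924 ways to pick any 6 of the 12.
Selections missing a whole group: no teachers → C(7,6) = 7; no parents → C(9,6) = 84; no administrators → C(8,6) = 28.
Add back selections omitting two groups (i.e. drawn from a single group): C(5,6) + C(3,6) + C(4,6) = 0.
By inclusion–exclusion: 924 − 119 + 0 = 805.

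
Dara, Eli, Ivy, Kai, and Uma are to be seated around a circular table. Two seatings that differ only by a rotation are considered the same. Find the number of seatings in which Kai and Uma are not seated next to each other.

All circular seatings of 5 people number (4)! = 24.
Seatings with Kai beside Uma: treat them as a block with 2 internal orders, giving 2 × (3)! = 12.
Subtracting, 24 − 12 = 12.

12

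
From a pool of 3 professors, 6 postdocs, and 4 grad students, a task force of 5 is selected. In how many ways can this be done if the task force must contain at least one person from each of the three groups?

894

Unrestricted: C(13,5) = 1287 ways to pick any 5 of the 13.
Selections missing a whole group: no professors → C(10,5) = 252; no postdocs → C(7,5) = 21; no grad students → C(9,5) = 126.
Add back selections omitting two groups (i.e. drawn from a single group): C(3,5) + C(6,5) + C(4,5) = 6.
By inclusion–exclusion: 1287 − 399 + 6 = 894.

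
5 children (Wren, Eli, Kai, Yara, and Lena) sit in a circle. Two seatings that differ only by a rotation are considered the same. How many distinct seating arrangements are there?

24

Seat Wren anywhere (absorbing the rotational symmetry), then permute the other 4: (4)! = 24.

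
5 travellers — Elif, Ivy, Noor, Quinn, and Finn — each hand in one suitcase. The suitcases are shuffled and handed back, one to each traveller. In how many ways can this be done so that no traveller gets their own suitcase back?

Let Aᵢ be the assignments in which traveller i gets their own suitcase. We want the size of the complement of A₁∪…∪A_5.
By inclusion–exclusion this is Σ_{j=0}^{5} (−1)^j C(5,j)·(5−j)!.
Computing: 120 − 120 + 60 − 20 + 5 − 1 = 44.

44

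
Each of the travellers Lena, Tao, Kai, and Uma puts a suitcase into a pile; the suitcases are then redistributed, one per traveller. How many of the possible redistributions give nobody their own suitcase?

This is the derangement count D_4: permutations of 4 items with no fixed point.
By inclusion–exclusion this is Σ_{j=0}^{4} (−1)^j C(4,j)·(4−j)!.
Computing: 24 − 24 + 12 − 4 + 1 = 9.

9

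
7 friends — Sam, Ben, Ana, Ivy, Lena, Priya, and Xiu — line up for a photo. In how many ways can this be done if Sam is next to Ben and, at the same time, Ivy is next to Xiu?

480

Treat {Sam,Ben} as one block (2 orders) and {Ivy,Xiu} as another (2 orders).
That leaves 5 units to arrange: 2 × 2 × 5! = 4 × 120 = 480.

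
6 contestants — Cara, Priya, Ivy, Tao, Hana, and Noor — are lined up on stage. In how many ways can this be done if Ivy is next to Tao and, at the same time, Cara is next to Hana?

Treat {Ivy,Tao} as one block (2 orders) and {Cara,Hana} as another (2 orders).
That leaves 4 units to arrange: 2 × 2 × 4! = 4 × 24 = 96.

96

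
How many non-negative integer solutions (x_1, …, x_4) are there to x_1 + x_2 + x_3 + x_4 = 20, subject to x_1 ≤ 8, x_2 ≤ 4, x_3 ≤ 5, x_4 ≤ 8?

55

Ignoring the caps, the number of non-negative solutions to x_1+…+x_4 = 20 is C(23,3) = 1771.
Subtract solutions that violate a single cap (substitute x_i' = x_i − (cap_i+1)): x_1 ≥ 9 gives C(14,3) = 364; x_2 ≥ 5 gives C(18,3) = 816; x_3 ≥ 6 gives C(17,3) = 680; x_4 ≥ 9 gives C(14,3) = 364. Together 2224.
Add back pairs where two caps are both exceeded: 84 + 56 + 10 + 220 + 84 + 56 = 510.
Subtract triples: 1 + 0 + 0 + 1 = 2.
By inclusion–exclusion the count is 1771 − 2224 + 510 − 2 = 55.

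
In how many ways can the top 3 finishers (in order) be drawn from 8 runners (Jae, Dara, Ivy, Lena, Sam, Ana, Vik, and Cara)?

336

This is an ordered selection of 3 from 8: P(8,3).
That gives 8 × 7 × 6 = 336.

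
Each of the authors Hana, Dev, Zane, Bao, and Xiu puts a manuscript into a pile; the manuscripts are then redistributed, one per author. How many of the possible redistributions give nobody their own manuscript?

Let Aᵢ be the assignments in which author i gets their own manuscript. We want the size of the complement of A₁∪…∪A_5.
By inclusion–exclusion this is Σ_{j=0}^{5} (−1)^j C(5,j)·(5−j)!.
Computing: 120 − 120 + 60 − 20 + 5 − 1 = 44.

44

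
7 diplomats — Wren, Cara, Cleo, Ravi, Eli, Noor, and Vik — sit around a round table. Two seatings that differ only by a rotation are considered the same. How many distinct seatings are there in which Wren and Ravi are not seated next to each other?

All circular seatings of 7 people number (6)! = 720.
Seatings with Wren beside Ravi: treat them as a block with 2 internal orders, giving 2 × (5)! = 240.
Subtracting, 720 − 240 = 480.

480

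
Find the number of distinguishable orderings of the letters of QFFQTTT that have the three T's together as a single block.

30

Treat the 3 copies of T as a single block. The multiset to arrange is then {TTT, F, F, Q, Q}, 5 items in all.
That gives (5)!/(2!·2!) = 30 arrangements.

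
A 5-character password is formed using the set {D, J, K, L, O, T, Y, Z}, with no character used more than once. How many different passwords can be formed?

6720

This is a permutation of 5 out of 8: P(8,5) = 8!/3!.
8 × 7 × 6 × 5 × 4 = 6720.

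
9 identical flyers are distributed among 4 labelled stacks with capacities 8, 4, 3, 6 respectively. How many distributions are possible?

119

Ignoring the caps, the number of non-negative solutions to x_1+…+x_4 = 9 is C(12,3) = 220.
Subtract solutions that violate a single cap (substitute x_i' = x_i − (cap_i+1)): x_1 ≥ 9 gives C(3,3) = 1; x_2 ≥ 5 gives C(7,3) = 35; x_3 ≥ 4 gives C(8,3) = 56; x_4 ≥ 7 gives C(5,3) = 10. Together 102.
Add back pairs where two caps are both exceeded: 0 + 0 + 0 + 1 + 0 + 0 = 1.
By inclusion–exclusion the count is 220 − 102 + 1 = 119.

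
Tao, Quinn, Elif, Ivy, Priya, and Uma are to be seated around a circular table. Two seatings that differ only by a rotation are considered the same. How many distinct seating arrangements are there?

Fix one person's seat to break rotational symmetry; the remaining 5 people can be arranged in (5)! = 120 ways.

120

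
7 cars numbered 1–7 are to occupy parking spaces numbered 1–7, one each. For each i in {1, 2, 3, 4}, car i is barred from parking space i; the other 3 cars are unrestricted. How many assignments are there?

2790

Let Aᵢ (for 1 ≤ i ≤ 4) be the placements that put car i in its forbidden parking space. Any j of these fix j positions, leaving (7−j)! ways to fill the rest, and there are C(4,j) ways to pick which j.
By inclusion–exclusion, the number of valid placements is Σ_{j=0}^{4} (−1)^j C(4,j)·(7−j)!.
Computing: 5040 − 2880 + 720 − 96 + 6 = 2790.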